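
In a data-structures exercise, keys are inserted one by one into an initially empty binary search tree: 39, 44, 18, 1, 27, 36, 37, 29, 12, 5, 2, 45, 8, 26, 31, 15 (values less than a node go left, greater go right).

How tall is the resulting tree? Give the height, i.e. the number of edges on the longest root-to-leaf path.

5

39: root
44: right child of 39 (depth 1)
18: left child of 39 (depth 1)
1: left child of 18 (depth 2)
27: right child of 18 (depth 2)
36: right child of 27 (depth 3)
37: right child of 36 (depth 4)
29: left child of 36 (depth 4)
12: right child of 1 (depth 3)
5: left child of 12 (depth 4)
2: left child of 5 (depth 5)
45: right child of 44 (depth 2)
8: right child of 5 (depth 5)
26: left child of 27 (depth 3)
31: right child of 29 (depth 5)
15: right child of 12 (depth 4)

The deepest node is 2 at depth 5.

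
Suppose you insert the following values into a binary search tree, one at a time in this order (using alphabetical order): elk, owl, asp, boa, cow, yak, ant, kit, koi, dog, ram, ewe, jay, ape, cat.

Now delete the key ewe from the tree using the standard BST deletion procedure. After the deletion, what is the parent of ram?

yak

Insert elk: tree is empty, so elk becomes the root.
Insert owl: owl > elk → go right. Place as right child of elk.
Insert asp: asp < elk → go left. Place as left child of elk.
Insert boa: boa < elk → go left; boa > asp → go right. Place as right child of asp.
Insert cow: cow < elk → go left; cow > asp → go right; cow > boa → go right. Place as right child of boa.
Insert yak: yak > elk → go right; yak > owl → go right. Place as right child of owl.
Insert ant: ant < elk → go left; ant < asp → go left. Place as left child of asp.
Insert kit: kit > elk → go right; kit < owl → go left. Place as left child of owl.
Insert koi: koi > elk → go right; koi < owl → go left; koi > kit → go right. Place as right child of kit.
Insert dog: dog < elk → go left; dog > asp → go right; dog > boa → go right; dog > cow → go right. Place as right child of cow.
Insert ram: ram > elk → go right; ram > owl → go right; ram < yak → go left. Place as left child of yak.
Insert ewe: ewe > elk → go right; ewe < owl → go left; ewe < kit → go left. Place as left child of kit.
Insert jay: jay > elk → go right; jay < owl → go left; jay < kit → go left; jay > ewe → go right. Place as right child of ewe.
Insert ape: ape < elk → go left; ape < asp → go left; ape > ant → go right. Place as right child of ant.
Insert cat: cat < elk → go left; cat > asp → go right; cat > boa → go right; cat < cow → go left. Place as left child of cow.

Delete ewe (at most one child — splice it out).
After deletion, ram's parent is yak.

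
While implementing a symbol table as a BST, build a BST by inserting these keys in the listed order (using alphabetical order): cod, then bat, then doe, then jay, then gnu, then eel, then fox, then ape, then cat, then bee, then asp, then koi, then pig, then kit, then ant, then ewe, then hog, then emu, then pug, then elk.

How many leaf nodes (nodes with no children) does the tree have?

Resulting structure (node: left, right):
  cod: L=bat, R=doe
  bat: L=ape, R=cat
  doe: L=–, R=jay
  jay: L=gnu, R=koi
  gnu: L=eel, R=hog
  eel: L=–, R=fox
  fox: L=ewe, R=–
  ape: L=ant, R=asp
  cat: L=bee, R=–
  bee: L=–, R=–
  asp: L=–, R=–
  koi: L=kit, R=pig
  pig: L=–, R=pug
  kit: L=–, R=–
  ant: L=–, R=–
  ewe: L=emu, R=–
  hog: L=–, R=–
  emu: L=elk, R=–
  pug: L=–, R=–
  elk: L=–, R=–

Leaves: ant, asp, bee, elk, hog, kit, pug — 7 in total.

7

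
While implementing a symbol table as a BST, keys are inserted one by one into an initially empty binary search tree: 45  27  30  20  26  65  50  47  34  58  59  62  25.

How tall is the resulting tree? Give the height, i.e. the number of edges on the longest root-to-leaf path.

5

Insert 45: tree is empty, so 45 becomes the root.
Insert 27: 27 < 45 → go left. Place as left child of 45.
Insert 30: 30 < 45 → go left; 30 > 27 → go right. Place as right child of 27.
Insert 20: 20 < 45 → go left; 20 < 27 → go left. Place as left child of 27.
Insert 26: 26 < 45 → go left; 26 < 27 → go left; 26 > 20 → go right. Place as right child of 20.
Insert 65: 65 > 45 → go right. Place as right child of 45.
Insert 50: 50 > 45 → go right; 50 < 65 → go left. Place as left child of 65.
Insert 47: 47 > 45 → go right; 47 < 65 → go left; 47 < 50 → go left. Place as left child of 50.
Insert 34: 34 < 45 → go left; 34 > 27 → go right; 34 > 30 → go right. Place as right child of 30.
Insert 58: 58 > 45 → go right; 58 < 65 → go left; 58 > 50 → go right. Place as right child of 50.
Insert 59: 59 > 45 → go right; 59 < 65 → go left; 59 > 50 → go right; 59 > 58 → go right. Place as right child of 58.
Insert 62: 62 > 45 → go right; 62 < 65 → go left; 62 > 50 → go right; 62 > 58 → go right; 62 > 59 → go right. Place as right child of 59.
Insert 25: 25 < 45 → go left; 25 < 27 → go left; 25 > 20 → go right; 25 < 26 → go left. Place as left child of 26.

The deepest node is 62 at depth 5.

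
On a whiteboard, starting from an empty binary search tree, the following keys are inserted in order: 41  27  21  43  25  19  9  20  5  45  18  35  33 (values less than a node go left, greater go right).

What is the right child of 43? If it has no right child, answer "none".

Insert 41: tree is empty, so 41 becomes the root.
Insert 27: 27 < 41 → go left. Place as left child of 41.
Insert 21: 21 < 41 → go left; 21 < 27 → go left. Place as left child of 27.
Insert 43: 43 > 41 → go right. Place as right child of 41.
Insert 25: 25 < 41 → go left; 25 < 27 → go left; 25 > 21 → go right. Place as right child of 21.
Insert 19: 19 < 41 → go left; 19 < 27 → go left; 19 < 21 → go left. Place as left child of 21.
Insert 9: 9 < 41 → go left; 9 < 27 → go left; 9 < 21 → go left; 9 < 19 → go left. Place as left child of 19.
Insert 20: 20 < 41 → go left; 20 < 27 → go left; 20 < 21 → go left; 20 > 19 → go right. Place as right child of 19.
Insert 5: 5 < 41 → go left; 5 < 27 → go left; 5 < 21 → go left; 5 < 19 → go left; 5 < 9 → go left. Place as left child of 9.
Insert 45: 45 > 41 → go right; 45 > 43 → go right. Place as right child of 43.
Insert 18: 18 < 41 → go left; 18 < 27 → go left; 18 < 21 → go left; 18 < 19 → go left; 18 > 9 → go right. Place as right child of 9.
Insert 35: 35 < 41 → go left; 35 > 27 → go right. Place as right child of 27.
Insert 33: 33 < 41 → go left; 33 > 27 → go right; 33 < 35 → go left. Place as left child of 35.

45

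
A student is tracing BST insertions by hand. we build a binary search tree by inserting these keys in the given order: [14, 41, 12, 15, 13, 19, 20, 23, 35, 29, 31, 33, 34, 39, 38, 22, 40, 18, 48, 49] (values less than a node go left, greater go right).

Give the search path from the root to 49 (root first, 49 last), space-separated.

14: root
41: right child of 14 (depth 1)
12: left child of 14 (depth 1)
15: left child of 41 (depth 2)
13: right child of 12 (depth 2)
19: right child of 15 (depth 3)
20: right child of 19 (depth 4)
23: right child of 20 (depth 5)
35: right child of 23 (depth 6)
29: left child of 35 (depth 7)
31: right child of 29 (depth 8)
33: right child of 31 (depth 9)
34: right child of 33 (depth 10)
39: right child of 35 (depth 7)
38: left child of 39 (depth 8)
22: left child of 23 (depth 6)
40: right child of 39 (depth 8)
18: left child of 19 (depth 4)
48: right child of 41 (depth 2)
49: right child of 48 (depth 3)

14 41 48 49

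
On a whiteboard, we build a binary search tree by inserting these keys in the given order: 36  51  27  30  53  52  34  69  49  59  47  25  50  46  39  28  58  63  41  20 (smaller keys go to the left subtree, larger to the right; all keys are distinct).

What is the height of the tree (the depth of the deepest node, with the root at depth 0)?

6

36: root
51: right child of 36 (depth 1)
27: left child of 36 (depth 1)
30: right child of 27 (depth 2)
53: right child of 51 (depth 2)
52: left child of 53 (depth 3)
34: right child of 30 (depth 3)
69: right child of 53 (depth 3)
49: left child of 51 (depth 2)
59: left child of 69 (depth 4)
47: left child of 49 (depth 3)
25: left child of 27 (depth 2)
50: right child of 49 (depth 3)
46: left child of 47 (depth 4)
39: left child of 46 (depth 5)
28: left child of 30 (depth 3)
58: left child of 59 (depth 5)
63: right child of 59 (depth 5)
41: right child of 39 (depth 6)
20: left child of 25 (depth 3)

The deepest node is 41 at depth 6.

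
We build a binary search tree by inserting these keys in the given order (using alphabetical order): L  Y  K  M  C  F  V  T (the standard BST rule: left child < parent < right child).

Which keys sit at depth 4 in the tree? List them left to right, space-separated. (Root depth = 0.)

T

L: root
Y: right child of L (depth 1)
K: left child of L (depth 1)
M: left child of Y (depth 2)
C: left child of K (depth 2)
F: right child of C (depth 3)
V: right child of M (depth 3)
T: left child of V (depth 4)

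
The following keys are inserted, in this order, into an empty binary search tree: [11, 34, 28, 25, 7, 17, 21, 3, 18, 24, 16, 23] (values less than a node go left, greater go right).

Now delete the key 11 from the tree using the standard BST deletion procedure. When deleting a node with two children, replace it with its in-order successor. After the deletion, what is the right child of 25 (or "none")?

none

11: root
34: right child of 11 (depth 1)
28: left child of 34 (depth 2)
25: left child of 28 (depth 3)
7: left child of 11 (depth 1)
17: left child of 25 (depth 4)
21: right child of 17 (depth 5)
3: left child of 7 (depth 2)
18: left child of 21 (depth 6)
24: right child of 21 (depth 6)
16: left child of 17 (depth 5)
23: left child of 24 (depth 7)

Delete 11 (two children — replace with in-order successor).
After deletion, 25's right child: none.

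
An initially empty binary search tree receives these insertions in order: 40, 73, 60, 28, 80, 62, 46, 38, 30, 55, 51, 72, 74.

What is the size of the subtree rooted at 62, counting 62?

40: root
73: right child of 40 (depth 1)
60: left child of 73 (depth 2)
28: left child of 40 (depth 1)
80: right child of 73 (depth 2)
62: right child of 60 (depth 3)
46: left child of 60 (depth 3)
38: right child of 28 (depth 2)
30: left child of 38 (depth 3)
55: right child of 46 (depth 4)
51: left child of 55 (depth 5)
72: right child of 62 (depth 4)
74: left child of 80 (depth 3)

Subtree rooted at 62 contains: 62, 72 — 2 nodes.

2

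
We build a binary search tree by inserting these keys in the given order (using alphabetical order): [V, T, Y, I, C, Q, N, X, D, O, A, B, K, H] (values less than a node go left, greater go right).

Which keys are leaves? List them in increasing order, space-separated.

Insert V: tree is empty, so V becomes the root.
Insert T: T < V → go left. Place as left child of V.
Insert Y: Y > V → go right. Place as right child of V.
Insert I: I < V → go left; I < T → go left. Place as left child of T.
Insert C: C < V → go left; C < T → go left; C < I → go left. Place as left child of I.
Insert Q: Q < V → go left; Q < T → go left; Q > I → go right. Place as right child of I.
Insert N: N < V → go left; N < T → go left; N > I → go right; N < Q → go left. Place as left child of Q.
Insert X: X > V → go right; X < Y → go left. Place as left child of Y.
Insert D: D < V → go left; D < T → go left; D < I → go left; D > C → go right. Place as right child of C.
Insert O: O < V → go left; O < T → go left; O > I → go right; O < Q → go left; O > N → go right. Place as right child of N.
Insert A: A < V → go left; A < T → go left; A < I → go left; A < C → go left. Place as left child of C.
Insert B: B < V → go left; B < T → go left; B < I → go left; B < C → go left; B > A → go right. Place as right child of A.
Insert K: K < V → go left; K < T → go left; K > I → go right; K < Q → go left; K < N → go left. Place as left child of N.
Insert H: H < V → go left; H < T → go left; H < I → go left; H > C → go right; H > D → go right. Place as right child of D.

B H K O X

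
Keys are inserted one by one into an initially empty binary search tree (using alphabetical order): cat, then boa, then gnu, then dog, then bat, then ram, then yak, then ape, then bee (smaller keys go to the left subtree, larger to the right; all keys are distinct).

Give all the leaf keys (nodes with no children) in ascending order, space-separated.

ape bee dog yak

cat: root
boa: left child of cat (depth 1)
gnu: right child of cat (depth 1)
dog: left child of gnu (depth 2)
bat: left child of boa (depth 2)
ram: right child of gnu (depth 2)
yak: right child of ram (depth 3)
ape: left child of bat (depth 3)
bee: right child of bat (depth 3)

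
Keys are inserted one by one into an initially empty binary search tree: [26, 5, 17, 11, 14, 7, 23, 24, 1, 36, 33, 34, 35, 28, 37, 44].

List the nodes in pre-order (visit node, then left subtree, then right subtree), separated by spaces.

26 5 1 17 11 7 14 23 24 36 33 28 34 35 37 44

Resulting structure (node: left, right):
  26: L=5, R=36
  5: L=1, R=17
  17: L=11, R=23
  11: L=7, R=14
  14: L=–, R=–
  7: L=–, R=–
  23: L=–, R=24
  24: L=–, R=–
  1: L=–, R=–
  36: L=33, R=37
  33: L=28, R=34
  34: L=–, R=35
  35: L=–, R=–
  28: L=–, R=–
  37: L=–, R=44
  44: L=–, R=–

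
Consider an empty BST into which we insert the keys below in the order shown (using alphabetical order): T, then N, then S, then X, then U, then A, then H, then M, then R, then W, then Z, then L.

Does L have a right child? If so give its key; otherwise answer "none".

none

Insert T: tree is empty, so T becomes the root.
Insert N: N < T → go left. Place as left child of T.
Insert S: S < T → go left; S > N → go right. Place as right child of N.
Insert X: X > T → go right. Place as right child of T.
Insert U: U > T → go right; U < X → go left. Place as left child of X.
Insert A: A < T → go left; A < N → go left. Place as left child of N.
Insert H: H < T → go left; H < N → go left; H > A → go right. Place as right child of A.
Insert M: M < T → go left; M < N → go left; M > A → go right; M > H → go right. Place as right child of H.
Insert R: R < T → go left; R > N → go right; R < S → go left. Place as left child of S.
Insert W: W > T → go right; W < X → go left; W > U → go right. Place as right child of U.
Insert Z: Z > T → go right; Z > X → go right. Place as right child of X.
Insert L: L < T → go left; L < N → go left; L > A → go right; L > H → go right; L < M → go left. Place as left child of M.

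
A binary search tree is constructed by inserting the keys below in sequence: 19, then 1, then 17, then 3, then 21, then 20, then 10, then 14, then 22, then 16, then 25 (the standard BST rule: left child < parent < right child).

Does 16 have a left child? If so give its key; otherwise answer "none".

none

Insert 19: tree is empty, so 19 becomes the root.
Insert 1: 1 < 19 → go left. Place as left child of 19.
Insert 17: 17 < 19 → go left; 17 > 1 → go right. Place as right child of 1.
Insert 3: 3 < 19 → go left; 3 > 1 → go right; 3 < 17 → go left. Place as left child of 17.
Insert 21: 21 > 19 → go right. Place as right child of 19.
Insert 20: 20 > 19 → go right; 20 < 21 → go left. Place as left child of 21.
Insert 10: 10 < 19 → go left; 10 > 1 → go right; 10 < 17 → go left; 10 > 3 → go right. Place as right child of 3.
Insert 14: 14 < 19 → go left; 14 > 1 → go right; 14 < 17 → go left; 14 > 3 → go right; 14 > 10 → go right. Place as right child of 10.
Insert 22: 22 > 19 → go right; 22 > 21 → go right. Place as right child of 21.
Insert 16: 16 < 19 → go left; 16 > 1 → go right; 16 < 17 → go left; 16 > 3 → go right; 16 > 10 → go right; 16 > 14 → go right. Place as right child of 14.
Insert 25: 25 > 19 → go right; 25 > 21 → go right; 25 > 22 → go right. Place as right child of 22.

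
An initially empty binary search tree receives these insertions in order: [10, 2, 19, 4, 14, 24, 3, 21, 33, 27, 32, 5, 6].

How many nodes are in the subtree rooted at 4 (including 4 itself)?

Insert 10: tree is empty, so 10 becomes the root.
Insert 2: 2 < 10 → go left. Place as left child of 10.
Insert 19: 19 > 10 → go right. Place as right child of 10.
Insert 4: 4 < 10 → go left; 4 > 2 → go right. Place as right child of 2.
Insert 14: 14 > 10 → go right; 14 < 19 → go left. Place as left child of 19.
Insert 24: 24 > 10 → go right; 24 > 19 → go right. Place as right child of 19.
Insert 3: 3 < 10 → go left; 3 > 2 → go right; 3 < 4 → go left. Place as left child of 4.
Insert 21: 21 > 10 → go right; 21 > 19 → go right; 21 < 24 → go left. Place as left child of 24.
Insert 33: 33 > 10 → go right; 33 > 19 → go right; 33 > 24 → go right. Place as right child of 24.
Insert 27: 27 > 10 → go right; 27 > 19 → go right; 27 > 24 → go right; 27 < 33 → go left. Place as left child of 33.
Insert 32: 32 > 10 → go right; 32 > 19 → go right; 32 > 24 → go right; 32 < 33 → go left; 32 > 27 → go right. Place as right child of 27.
Insert 5: 5 < 10 → go left; 5 > 2 → go right; 5 > 4 → go right. Place as right child of 4.
Insert 6: 6 < 10 → go left; 6 > 2 → go right; 6 > 4 → go right; 6 > 5 → go right. Place as right child of 5.

Subtree rooted at 4 contains: 4, 3, 5, 6 — 4 nodes.

4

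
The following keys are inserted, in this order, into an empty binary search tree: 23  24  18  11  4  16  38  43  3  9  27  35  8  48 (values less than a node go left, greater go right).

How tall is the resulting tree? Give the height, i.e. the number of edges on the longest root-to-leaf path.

Insert 23: tree is empty, so 23 becomes the root.
Insert 24: 24 > 23 → go right. Place as right child of 23.
Insert 18: 18 < 23 → go left. Place as left child of 23.
Insert 11: 11 < 23 → go left; 11 < 18 → go left. Place as left child of 18.
Insert 4: 4 < 23 → go left; 4 < 18 → go left; 4 < 11 → go left. Place as left child of 11.
Insert 16: 16 < 23 → go left; 16 < 18 → go left; 16 > 11 → go right. Place as right child of 11.
Insert 38: 38 > 23 → go right; 38 > 24 → go right. Place as right child of 24.
Insert 43: 43 > 23 → go right; 43 > 24 → go right; 43 > 38 → go right. Place as right child of 38.
Insert 3: 3 < 23 → go left; 3 < 18 → go left; 3 < 11 → go left; 3 < 4 → go left. Place as left child of 4.
Insert 9: 9 < 23 → go left; 9 < 18 → go left; 9 < 11 → go left; 9 > 4 → go right. Place as right child of 4.
Insert 27: 27 > 23 → go right; 27 > 24 → go right; 27 < 38 → go left. Place as left child of 38.
Insert 35: 35 > 23 → go right; 35 > 24 → go right; 35 < 38 → go left; 35 > 27 → go right. Place as right child of 27.
Insert 8: 8 < 23 → go left; 8 < 18 → go left; 8 < 11 → go left; 8 > 4 → go right; 8 < 9 → go left. Place as left child of 9.
Insert 48: 48 > 23 → go right; 48 > 24 → go right; 48 > 38 → go right; 48 > 43 → go right. Place as right child of 43.

The deepest node is 8 at depth 5.

5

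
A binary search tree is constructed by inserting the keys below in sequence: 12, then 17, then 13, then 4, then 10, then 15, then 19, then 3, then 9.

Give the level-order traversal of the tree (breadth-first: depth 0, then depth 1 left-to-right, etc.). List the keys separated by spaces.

Resulting structure (node: left, right):
  12: L=4, R=17
  17: L=13, R=19
  13: L=–, R=15
  4: L=3, R=10
  10: L=9, R=–
  15: L=–, R=–
  19: L=–, R=–
  3: L=–, R=–
  9: L=–, R=–

12 4 17 3 10 13 19 9 15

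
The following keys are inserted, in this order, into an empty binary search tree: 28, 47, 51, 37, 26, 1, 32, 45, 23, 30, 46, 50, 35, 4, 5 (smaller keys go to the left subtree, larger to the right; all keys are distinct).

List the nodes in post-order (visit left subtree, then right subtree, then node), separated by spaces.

5 4 23 1 26 30 35 32 46 45 37 50 51 47 28

Resulting structure (node: left, right):
  28: L=26, R=47
  47: L=37, R=51
  51: L=50, R=–
  37: L=32, R=45
  26: L=1, R=–
  1: L=–, R=23
  32: L=30, R=35
  45: L=–, R=46
  23: L=4, R=–
  30: L=–, R=–
  46: L=–, R=–
  50: L=–, R=–
  35: L=–, R=–
  4: L=–, R=5
  5: L=–, R=–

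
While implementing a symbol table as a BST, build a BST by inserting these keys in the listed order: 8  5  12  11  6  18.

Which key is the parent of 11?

8: root
5: left child of 8 (depth 1)
12: right child of 8 (depth 1)
11: left child of 12 (depth 2)
6: right child of 5 (depth 2)
18: right child of 12 (depth 2)

12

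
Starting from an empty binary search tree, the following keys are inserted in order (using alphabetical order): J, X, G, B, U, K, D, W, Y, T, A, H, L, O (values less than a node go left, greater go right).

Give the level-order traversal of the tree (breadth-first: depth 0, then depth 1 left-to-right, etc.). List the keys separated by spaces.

J G X B H U Y A D K W T L O

Insert J: tree is empty, so J becomes the root.
Insert X: X > J → go right. Place as right child of J.
Insert G: G < J → go left. Place as left child of J.
Insert B: B < J → go left; B < G → go left. Place as left child of G.
Insert U: U > J → go right; U < X → go left. Place as left child of X.
Insert K: K > J → go right; K < X → go left; K < U → go left. Place as left child of U.
Insert D: D < J → go left; D < G → go left; D > B → go right. Place as right child of B.
Insert W: W > J → go right; W < X → go left; W > U → go right. Place as right child of U.
Insert Y: Y > J → go right; Y > X → go right. Place as right child of X.
Insert T: T > J → go right; T < X → go left; T < U → go left; T > K → go right. Place as right child of K.
Insert A: A < J → go left; A < G → go left; A < B → go left. Place as left child of B.
Insert H: H < J → go left; H > G → go right. Place as right child of G.
Insert L: L > J → go right; L < X → go left; L < U → go left; L > K → go right; L < T → go left. Place as left child of T.
Insert O: O > J → go right; O < X → go left; O < U → go left; O > K → go right; O < T → go left; O > L → go right. Place as right child of L.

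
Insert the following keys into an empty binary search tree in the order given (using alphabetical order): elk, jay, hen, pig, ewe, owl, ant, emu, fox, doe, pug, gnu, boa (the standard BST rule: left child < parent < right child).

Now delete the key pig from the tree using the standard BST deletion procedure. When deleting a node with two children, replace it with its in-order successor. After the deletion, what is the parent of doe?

Insert elk: tree is empty, so elk becomes the root.
Insert jay: jay > elk → go right. Place as right child of elk.
Insert hen: hen > elk → go right; hen < jay → go left. Place as left child of jay.
Insert pig: pig > elk → go right; pig > jay → go right. Place as right child of jay.
Insert ewe: ewe > elk → go right; ewe < jay → go left; ewe < hen → go left. Place as left child of hen.
Insert owl: owl > elk → go right; owl > jay → go right; owl < pig → go left. Place as left child of pig.
Insert ant: ant < elk → go left. Place as left child of elk.
Insert emu: emu > elk → go right; emu < jay → go left; emu < hen → go left; emu < ewe → go left. Place as left child of ewe.
Insert fox: fox > elk → go right; fox < jay → go left; fox < hen → go left; fox > ewe → go right. Place as right child of ewe.
Insert doe: doe < elk → go left; doe > ant → go right. Place as right child of ant.
Insert pug: pug > elk → go right; pug > jay → go right; pug > pig → go right. Place as right child of pig.
Insert gnu: gnu > elk → go right; gnu < jay → go left; gnu < hen → go left; gnu > ewe → go right; gnu > fox → go right. Place as right child of fox.
Insert boa: boa < elk → go left; boa > ant → go right; boa < doe → go left. Place as left child of doe.

Delete pig (two children — replace with in-order successor).
After deletion, doe's parent is ant.

ant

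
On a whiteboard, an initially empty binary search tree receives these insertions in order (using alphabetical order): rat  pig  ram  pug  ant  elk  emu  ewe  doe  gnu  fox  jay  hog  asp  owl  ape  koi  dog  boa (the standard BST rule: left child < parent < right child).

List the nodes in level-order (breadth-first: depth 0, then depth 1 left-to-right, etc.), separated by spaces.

rat pig ant ram elk pug doe emu asp dog ewe ape boa gnu fox jay hog owl koi

Insert rat: tree is empty, so rat becomes the root.
Insert pig: pig < rat → go left. Place as left child of rat.
Insert ram: ram < rat → go left; ram > pig → go right. Place as right child of pig.
Insert pug: pug < rat → go left; pug > pig → go right; pug < ram → go left. Place as left child of ram.
Insert ant: ant < rat → go left; ant < pig → go left. Place as left child of pig.
Insert elk: elk < rat → go left; elk < pig → go left; elk > ant → go right. Place as right child of ant.
Insert emu: emu < rat → go left; emu < pig → go left; emu > ant → go right; emu > elk → go right. Place as right child of elk.
Insert ewe: ewe < rat → go left; ewe < pig → go left; ewe > ant → go right; ewe > elk → go right; ewe > emu → go right. Place as right child of emu.
Insert doe: doe < rat → go left; doe < pig → go left; doe > ant → go right; doe < elk → go left. Place as left child of elk.
Insert gnu: gnu < rat → go left; gnu < pig → go left; gnu > ant → go right; gnu > elk → go right; gnu > emu → go right; gnu > ewe → go right. Place as right child of ewe.
Insert fox: fox < rat → go left; fox < pig → go left; fox > ant → go right; fox > elk → go right; fox > emu → go right; fox > ewe → go right; fox < gnu → go left. Place as left child of gnu.
Insert jay: jay < rat → go left; jay < pig → go left; jay > ant → go right; jay > elk → go right; jay > emu → go right; jay > ewe → go right; jay > gnu → go right. Place as right child of gnu.
Insert hog: hog < rat → go left; hog < pig → go left; hog > ant → go right; hog > elk → go right; hog > emu → go right; hog > ewe → go right; hog > gnu → go right; hog < jay → go left. Place as left child of jay.
Insert asp: asp < rat → go left; asp < pig → go left; asp > ant → go right; asp < elk → go left; asp < doe → go left. Place as left child of doe.
Insert owl: owl < rat → go left; owl < pig → go left; owl > ant → go right; owl > elk → go right; owl > emu → go right; owl > ewe → go right; owl > gnu → go right; owl > jay → go right. Place as right child of jay.
Insert ape: ape < rat → go left; ape < pig → go left; ape > ant → go right; ape < elk → go left; ape < doe → go left; ape < asp → go left. Place as left child of asp.
Insert koi: koi < rat → go left; koi < pig → go left; koi > ant → go right; koi > elk → go right; koi > emu → go right; koi > ewe → go right; koi > gnu → go right; koi > jay → go right; koi < owl → go left. Place as left child of owl.
Insert dog: dog < rat → go left; dog < pig → go left; dog > ant → go right; dog < elk → go left; dog > doe → go right. Place as right child of doe.
Insert boa: boa < rat → go left; boa < pig → go left; boa > ant → go right; boa < elk → go left; boa < doe → go left; boa > asp → go right. Place as right child of asp.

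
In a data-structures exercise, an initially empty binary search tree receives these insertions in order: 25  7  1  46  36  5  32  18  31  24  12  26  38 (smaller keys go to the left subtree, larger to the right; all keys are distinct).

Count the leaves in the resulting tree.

5

Insert 25: tree is empty, so 25 becomes the root.
Insert 7: 7 < 25 → go left. Place as left child of 25.
Insert 1: 1 < 25 → go left; 1 < 7 → go left. Place as left child of 7.
Insert 46: 46 > 25 → go right. Place as right child of 25.
Insert 36: 36 > 25 → go right; 36 < 46 → go left. Place as left child of 46.
Insert 5: 5 < 25 → go left; 5 < 7 → go left; 5 > 1 → go right. Place as right child of 1.
Insert 32: 32 > 25 → go right; 32 < 46 → go left; 32 < 36 → go left. Place as left child of 36.
Insert 18: 18 < 25 → go left; 18 > 7 → go right. Place as right child of 7.
Insert 31: 31 > 25 → go right; 31 < 46 → go left; 31 < 36 → go left; 31 < 32 → go left. Place as left child of 32.
Insert 24: 24 < 25 → go left; 24 > 7 → go right; 24 > 18 → go right. Place as right child of 18.
Insert 12: 12 < 25 → go left; 12 > 7 → go right; 12 < 18 → go left. Place as left child of 18.
Insert 26: 26 > 25 → go right; 26 < 46 → go left; 26 < 36 → go left; 26 < 32 → go left; 26 < 31 → go left. Place as left child of 31.
Insert 38: 38 > 25 → go right; 38 < 46 → go left; 38 > 36 → go right. Place as right child of 36.

Leaves: 5, 12, 24, 26, 38 — 5 in total.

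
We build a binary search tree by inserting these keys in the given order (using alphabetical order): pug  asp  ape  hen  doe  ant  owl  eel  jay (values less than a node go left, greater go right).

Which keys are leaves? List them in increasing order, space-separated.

ant eel jay

pug: root
asp: left child of pug (depth 1)
ape: left child of asp (depth 2)
hen: right child of asp (depth 2)
doe: left child of hen (depth 3)
ant: left child of ape (depth 3)
owl: right child of hen (depth 3)
eel: right child of doe (depth 4)
jay: left child of owl (depth 4)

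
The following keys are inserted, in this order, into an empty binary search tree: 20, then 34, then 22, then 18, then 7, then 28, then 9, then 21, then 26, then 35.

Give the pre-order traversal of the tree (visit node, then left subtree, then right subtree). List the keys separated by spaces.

20 18 7 9 34 22 21 28 26 35

20: root
34: right child of 20 (depth 1)
22: left child of 34 (depth 2)
18: left child of 20 (depth 1)
7: left child of 18 (depth 2)
28: right child of 22 (depth 3)
9: right child of 7 (depth 3)
21: left child of 22 (depth 3)
26: left child of 28 (depth 4)
35: right child of 34 (depth 2)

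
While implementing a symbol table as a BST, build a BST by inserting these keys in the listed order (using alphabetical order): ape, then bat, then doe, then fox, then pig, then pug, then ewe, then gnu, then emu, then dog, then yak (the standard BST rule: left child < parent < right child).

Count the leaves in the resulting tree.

Insert ape: tree is empty, so ape becomes the root.
Insert bat: bat > ape → go right. Place as right child of ape.
Insert doe: doe > ape → go right; doe > bat → go right. Place as right child of bat.
Insert fox: fox > ape → go right; fox > bat → go right; fox > doe → go right. Place as right child of doe.
Insert pig: pig > ape → go right; pig > bat → go right; pig > doe → go right; pig > fox → go right. Place as right child of fox.
Insert pug: pug > ape → go right; pug > bat → go right; pug > doe → go right; pug > fox → go right; pug > pig → go right. Place as right child of pig.
Insert ewe: ewe > ape → go right; ewe > bat → go right; ewe > doe → go right; ewe < fox → go left. Place as left child of fox.
Insert gnu: gnu > ape → go right; gnu > bat → go right; gnu > doe → go right; gnu > fox → go right; gnu < pig → go left. Place as left child of pig.
Insert emu: emu > ape → go right; emu > bat → go right; emu > doe → go right; emu < fox → go left; emu < ewe → go left. Place as left child of ewe.
Insert dog: dog > ape → go right; dog > bat → go right; dog > doe → go right; dog < fox → go left; dog < ewe → go left; dog < emu → go left. Place as left child of emu.
Insert yak: yak > ape → go right; yak > bat → go right; yak > doe → go right; yak > fox → go right; yak > pig → go right; yak > pug → go right. Place as right child of pug.

Leaves: dog, gnu, yak — 3 in total.

3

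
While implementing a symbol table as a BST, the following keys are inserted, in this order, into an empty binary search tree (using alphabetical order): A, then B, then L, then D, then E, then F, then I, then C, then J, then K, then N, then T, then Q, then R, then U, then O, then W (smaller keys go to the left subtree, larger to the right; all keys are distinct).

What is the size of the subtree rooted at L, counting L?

A: root
B: right child of A (depth 1)
L: right child of B (depth 2)
D: left child of L (depth 3)
E: right child of D (depth 4)
F: right child of E (depth 5)
I: right child of F (depth 6)
C: left child of D (depth 4)
J: right child of I (depth 7)
K: right child of J (depth 8)
N: right child of L (depth 3)
T: right child of N (depth 4)
Q: left child of T (depth 5)
R: right child of Q (depth 6)
U: right child of T (depth 5)
O: left child of Q (depth 6)
W: right child of U (depth 6)

Subtree rooted at L contains: L, D, C, E, F, I, J, K, N, T, Q, O, R, U, W — 15 nodes.

15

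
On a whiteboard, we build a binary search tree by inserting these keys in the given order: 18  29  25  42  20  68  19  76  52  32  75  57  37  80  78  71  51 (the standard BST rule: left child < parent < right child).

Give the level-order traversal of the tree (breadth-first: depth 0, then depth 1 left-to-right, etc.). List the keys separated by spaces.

Resulting structure (node: left, right):
  18: L=–, R=29
  29: L=25, R=42
  25: L=20, R=–
  42: L=32, R=68
  20: L=19, R=–
  68: L=52, R=76
  19: L=–, R=–
  76: L=75, R=80
  52: L=51, R=57
  32: L=–, R=37
  75: L=71, R=–
  57: L=–, R=–
  37: L=–, R=–
  80: L=78, R=–
  78: L=–, R=–
  71: L=–, R=–
  51: L=–, R=–

18 29 25 42 20 32 68 19 37 52 76 51 57 75 80 71 78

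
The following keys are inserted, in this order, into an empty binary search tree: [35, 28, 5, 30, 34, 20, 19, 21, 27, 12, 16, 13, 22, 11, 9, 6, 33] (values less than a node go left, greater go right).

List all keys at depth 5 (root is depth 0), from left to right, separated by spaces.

Insert 35: tree is empty, so 35 becomes the root.
Insert 28: 28 < 35 → go left. Place as left child of 35.
Insert 5: 5 < 35 → go left; 5 < 28 → go left. Place as left child of 28.
Insert 30: 30 < 35 → go left; 30 > 28 → go right. Place as right child of 28.
Insert 34: 34 < 35 → go left; 34 > 28 → go right; 34 > 30 → go right. Place as right child of 30.
Insert 20: 20 < 35 → go left; 20 < 28 → go left; 20 > 5 → go right. Place as right child of 5.
Insert 19: 19 < 35 → go left; 19 < 28 → go left; 19 > 5 → go right; 19 < 20 → go left. Place as left child of 20.
Insert 21: 21 < 35 → go left; 21 < 28 → go left; 21 > 5 → go right; 21 > 20 → go right. Place as right child of 20.
Insert 27: 27 < 35 → go left; 27 < 28 → go left; 27 > 5 → go right; 27 > 20 → go right; 27 > 21 → go right. Place as right child of 21.
Insert 12: 12 < 35 → go left; 12 < 28 → go left; 12 > 5 → go right; 12 < 20 → go left; 12 < 19 → go left. Place as left child of 19.
Insert 16: 16 < 35 → go left; 16 < 28 → go left; 16 > 5 → go right; 16 < 20 → go left; 16 < 19 → go left; 16 > 12 → go right. Place as right child of 12.
Insert 13: 13 < 35 → go left; 13 < 28 → go left; 13 > 5 → go right; 13 < 20 → go left; 13 < 19 → go left; 13 > 12 → go right; 13 < 16 → go left. Place as left child of 16.
Insert 22: 22 < 35 → go left; 22 < 28 → go left; 22 > 5 → go right; 22 > 20 → go right; 22 > 21 → go right; 22 < 27 → go left. Place as left child of 27.
Insert 11: 11 < 35 → go left; 11 < 28 → go left; 11 > 5 → go right; 11 < 20 → go left; 11 < 19 → go left; 11 < 12 → go left. Place as left child of 12.
Insert 9: 9 < 35 → go left; 9 < 28 → go left; 9 > 5 → go right; 9 < 20 → go left; 9 < 19 → go left; 9 < 12 → go left; 9 < 11 → go left. Place as left child of 11.
Insert 6: 6 < 35 → go left; 6 < 28 → go left; 6 > 5 → go right; 6 < 20 → go left; 6 < 19 → go left; 6 < 12 → go left; 6 < 11 → go left; 6 < 9 → go left. Place as left child of 9.
Insert 33: 33 < 35 → go left; 33 > 28 → go right; 33 > 30 → go right; 33 < 34 → go left. Place as left child of 34.

12 27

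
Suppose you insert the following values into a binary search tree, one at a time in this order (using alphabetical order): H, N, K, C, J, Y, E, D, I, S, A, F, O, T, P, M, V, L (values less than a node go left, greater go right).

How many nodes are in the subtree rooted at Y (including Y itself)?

H: root
N: right child of H (depth 1)
K: left child of N (depth 2)
C: left child of H (depth 1)
J: left child of K (depth 3)
Y: right child of N (depth 2)
E: right child of C (depth 2)
D: left child of E (depth 3)
I: left child of J (depth 4)
S: left child of Y (depth 3)
A: left child of C (depth 2)
F: right child of E (depth 3)
O: left child of S (depth 4)
T: right child of S (depth 4)
P: right child of O (depth 5)
M: right child of K (depth 3)
V: right child of T (depth 5)
L: left child of M (depth 4)

Subtree rooted at Y contains: Y, S, O, P, T, V — 6 nodes.

6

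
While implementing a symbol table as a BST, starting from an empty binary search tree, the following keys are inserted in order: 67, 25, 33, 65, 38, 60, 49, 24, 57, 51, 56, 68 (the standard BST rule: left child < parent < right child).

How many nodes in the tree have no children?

3

Resulting structure (node: left, right):
  67: L=25, R=68
  25: L=24, R=33
  33: L=–, R=65
  65: L=38, R=–
  38: L=–, R=60
  60: L=49, R=–
  49: L=–, R=57
  24: L=–, R=–
  57: L=51, R=–
  51: L=–, R=56
  56: L=–, R=–
  68: L=–, R=–

Leaves: 24, 56, 68 — 3 in total.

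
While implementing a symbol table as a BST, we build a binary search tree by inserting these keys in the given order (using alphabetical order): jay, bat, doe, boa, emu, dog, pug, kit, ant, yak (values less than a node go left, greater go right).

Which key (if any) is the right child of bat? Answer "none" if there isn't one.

Insert jay: tree is empty, so jay becomes the root.
Insert bat: bat < jay → go left. Place as left child of jay.
Insert doe: doe < jay → go left; doe > bat → go right. Place as right child of bat.
Insert boa: boa < jay → go left; boa > bat → go right; boa < doe → go left. Place as left child of doe.
Insert emu: emu < jay → go left; emu > bat → go right; emu > doe → go right. Place as right child of doe.
Insert dog: dog < jay → go left; dog > bat → go right; dog > doe → go right; dog < emu → go left. Place as left child of emu.
Insert pug: pug > jay → go right. Place as right child of jay.
Insert kit: kit > jay → go right; kit < pug → go left. Place as left child of pug.
Insert ant: ant < jay → go left; ant < bat → go left. Place as left child of bat.
Insert yak: yak > jay → go right; yak > pug → go right. Place as right child of pug.

doe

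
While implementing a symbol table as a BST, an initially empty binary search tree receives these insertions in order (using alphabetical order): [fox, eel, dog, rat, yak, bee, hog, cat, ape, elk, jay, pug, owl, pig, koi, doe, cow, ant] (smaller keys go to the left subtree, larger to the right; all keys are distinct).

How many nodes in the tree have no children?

6

fox: root
eel: left child of fox (depth 1)
dog: left child of eel (depth 2)
rat: right child of fox (depth 1)
yak: right child of rat (depth 2)
bee: left child of dog (depth 3)
hog: left child of rat (depth 2)
cat: right child of bee (depth 4)
ape: left child of bee (depth 4)
elk: right child of eel (depth 2)
jay: right child of hog (depth 3)
pug: right child of jay (depth 4)
owl: left child of pug (depth 5)
pig: right child of owl (depth 6)
koi: left child of owl (depth 6)
doe: right child of cat (depth 5)
cow: left child of doe (depth 6)
ant: left child of ape (depth 5)

Leaves: ant, cow, elk, koi, pig, yak — 6 in total.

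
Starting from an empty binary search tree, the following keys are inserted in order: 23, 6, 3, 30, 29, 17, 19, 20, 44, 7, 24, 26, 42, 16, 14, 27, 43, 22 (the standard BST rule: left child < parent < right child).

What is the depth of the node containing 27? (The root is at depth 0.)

5

23: root
6: left child of 23 (depth 1)
3: left child of 6 (depth 2)
30: right child of 23 (depth 1)
29: left child of 30 (depth 2)
17: right child of 6 (depth 2)
19: right child of 17 (depth 3)
20: right child of 19 (depth 4)
44: right child of 30 (depth 2)
7: left child of 17 (depth 3)
24: left child of 29 (depth 3)
26: right child of 24 (depth 4)
42: left child of 44 (depth 3)
16: right child of 7 (depth 4)
14: left child of 16 (depth 5)
27: right child of 26 (depth 5)
43: right child of 42 (depth 4)
22: right child of 20 (depth 5)

Path to 27: 23 → 30 → 29 → 24 → 26 → 27, which is 5 edges.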